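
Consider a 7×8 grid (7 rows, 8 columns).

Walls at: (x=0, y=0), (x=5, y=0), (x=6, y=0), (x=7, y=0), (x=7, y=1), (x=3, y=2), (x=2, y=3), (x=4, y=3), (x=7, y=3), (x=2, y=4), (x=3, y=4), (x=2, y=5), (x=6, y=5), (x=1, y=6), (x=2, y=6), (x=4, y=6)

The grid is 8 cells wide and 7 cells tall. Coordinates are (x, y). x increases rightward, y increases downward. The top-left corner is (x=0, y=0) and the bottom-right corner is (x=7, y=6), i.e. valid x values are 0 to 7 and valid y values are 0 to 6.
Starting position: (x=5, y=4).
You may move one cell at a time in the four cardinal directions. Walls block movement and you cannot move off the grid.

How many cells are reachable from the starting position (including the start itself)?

BFS flood-fill from (x=5, y=4):
  Distance 0: (x=5, y=4)
  Distance 1: (x=5, y=3), (x=4, y=4), (x=6, y=4), (x=5, y=5)
  Distance 2: (x=5, y=2), (x=6, y=3), (x=7, y=4), (x=4, y=5), (x=5, y=6)
  Distance 3: (x=5, y=1), (x=4, y=2), (x=6, y=2), (x=3, y=5), (x=7, y=5), (x=6, y=6)
  Distance 4: (x=4, y=1), (x=6, y=1), (x=7, y=2), (x=3, y=6), (x=7, y=6)
  Distance 5: (x=4, y=0), (x=3, y=1)
  Distance 6: (x=3, y=0), (x=2, y=1)
  Distance 7: (x=2, y=0), (x=1, y=1), (x=2, y=2)
  Distance 8: (x=1, y=0), (x=0, y=1), (x=1, y=2)
  Distance 9: (x=0, y=2), (x=1, y=3)
  Distance 10: (x=0, y=3), (x=1, y=4)
  Distance 11: (x=0, y=4), (x=1, y=5)
  Distance 12: (x=0, y=5)
  Distance 13: (x=0, y=6)
Total reachable: 39 (grid has 40 open cells total)

Answer: Reachable cells: 39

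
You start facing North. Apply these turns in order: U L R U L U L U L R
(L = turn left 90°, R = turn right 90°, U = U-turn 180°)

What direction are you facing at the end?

Start: North
  U (U-turn (180°)) -> South
  L (left (90° counter-clockwise)) -> East
  R (right (90° clockwise)) -> South
  U (U-turn (180°)) -> North
  L (left (90° counter-clockwise)) -> West
  U (U-turn (180°)) -> East
  L (left (90° counter-clockwise)) -> North
  U (U-turn (180°)) -> South
  L (left (90° counter-clockwise)) -> East
  R (right (90° clockwise)) -> South
Final: South

Answer: Final heading: South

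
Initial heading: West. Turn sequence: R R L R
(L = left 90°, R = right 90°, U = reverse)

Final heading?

Start: West
  R (right (90° clockwise)) -> North
  R (right (90° clockwise)) -> East
  L (left (90° counter-clockwise)) -> North
  R (right (90° clockwise)) -> East
Final: East

Answer: Final heading: East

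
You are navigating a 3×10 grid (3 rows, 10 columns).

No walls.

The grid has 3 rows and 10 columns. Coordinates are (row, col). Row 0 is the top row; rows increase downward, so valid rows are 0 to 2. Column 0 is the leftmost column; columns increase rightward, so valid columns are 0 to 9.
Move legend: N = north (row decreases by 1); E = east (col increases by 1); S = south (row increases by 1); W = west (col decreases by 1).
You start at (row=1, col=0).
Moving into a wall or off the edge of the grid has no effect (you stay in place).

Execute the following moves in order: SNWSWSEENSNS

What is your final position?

Start: (row=1, col=0)
  S (south): (row=1, col=0) -> (row=2, col=0)
  N (north): (row=2, col=0) -> (row=1, col=0)
  W (west): blocked, stay at (row=1, col=0)
  S (south): (row=1, col=0) -> (row=2, col=0)
  W (west): blocked, stay at (row=2, col=0)
  S (south): blocked, stay at (row=2, col=0)
  E (east): (row=2, col=0) -> (row=2, col=1)
  E (east): (row=2, col=1) -> (row=2, col=2)
  N (north): (row=2, col=2) -> (row=1, col=2)
  S (south): (row=1, col=2) -> (row=2, col=2)
  N (north): (row=2, col=2) -> (row=1, col=2)
  S (south): (row=1, col=2) -> (row=2, col=2)
Final: (row=2, col=2)

Answer: Final position: (row=2, col=2)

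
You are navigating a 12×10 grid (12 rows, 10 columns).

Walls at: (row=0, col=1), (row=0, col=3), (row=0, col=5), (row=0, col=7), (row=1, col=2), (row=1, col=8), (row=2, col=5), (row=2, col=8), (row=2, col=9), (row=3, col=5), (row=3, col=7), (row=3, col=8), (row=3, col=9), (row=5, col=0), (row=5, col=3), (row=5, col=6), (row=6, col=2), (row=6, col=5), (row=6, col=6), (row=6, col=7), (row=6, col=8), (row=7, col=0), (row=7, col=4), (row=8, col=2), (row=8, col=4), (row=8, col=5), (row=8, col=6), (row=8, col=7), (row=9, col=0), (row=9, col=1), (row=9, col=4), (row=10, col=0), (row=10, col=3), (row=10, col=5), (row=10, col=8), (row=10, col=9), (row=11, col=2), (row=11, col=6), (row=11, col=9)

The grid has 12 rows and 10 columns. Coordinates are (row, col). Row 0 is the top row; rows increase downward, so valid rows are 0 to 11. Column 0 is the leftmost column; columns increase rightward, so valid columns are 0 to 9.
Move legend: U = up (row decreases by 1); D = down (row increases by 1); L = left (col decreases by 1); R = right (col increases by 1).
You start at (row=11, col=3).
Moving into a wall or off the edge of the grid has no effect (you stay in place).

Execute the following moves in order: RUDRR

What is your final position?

Start: (row=11, col=3)
  R (right): (row=11, col=3) -> (row=11, col=4)
  U (up): (row=11, col=4) -> (row=10, col=4)
  D (down): (row=10, col=4) -> (row=11, col=4)
  R (right): (row=11, col=4) -> (row=11, col=5)
  R (right): blocked, stay at (row=11, col=5)
Final: (row=11, col=5)

Answer: Final position: (row=11, col=5)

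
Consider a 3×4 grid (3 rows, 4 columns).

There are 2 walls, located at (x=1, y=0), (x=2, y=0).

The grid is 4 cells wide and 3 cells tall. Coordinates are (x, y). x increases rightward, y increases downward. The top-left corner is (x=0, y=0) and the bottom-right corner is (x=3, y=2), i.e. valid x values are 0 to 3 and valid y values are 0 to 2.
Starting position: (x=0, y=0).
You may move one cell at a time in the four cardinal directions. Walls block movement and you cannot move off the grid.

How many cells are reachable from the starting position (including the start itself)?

Answer: Reachable cells: 10

Derivation:
BFS flood-fill from (x=0, y=0):
  Distance 0: (x=0, y=0)
  Distance 1: (x=0, y=1)
  Distance 2: (x=1, y=1), (x=0, y=2)
  Distance 3: (x=2, y=1), (x=1, y=2)
  Distance 4: (x=3, y=1), (x=2, y=2)
  Distance 5: (x=3, y=0), (x=3, y=2)
Total reachable: 10 (grid has 10 open cells total)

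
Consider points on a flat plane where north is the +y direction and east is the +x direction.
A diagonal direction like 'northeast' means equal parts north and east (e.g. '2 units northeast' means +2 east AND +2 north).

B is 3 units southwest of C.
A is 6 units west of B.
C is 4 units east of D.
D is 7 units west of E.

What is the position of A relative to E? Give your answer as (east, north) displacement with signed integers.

Place E at the origin (east=0, north=0).
  D is 7 units west of E: delta (east=-7, north=+0); D at (east=-7, north=0).
  C is 4 units east of D: delta (east=+4, north=+0); C at (east=-3, north=0).
  B is 3 units southwest of C: delta (east=-3, north=-3); B at (east=-6, north=-3).
  A is 6 units west of B: delta (east=-6, north=+0); A at (east=-12, north=-3).
Therefore A relative to E: (east=-12, north=-3).

Answer: A is at (east=-12, north=-3) relative to E.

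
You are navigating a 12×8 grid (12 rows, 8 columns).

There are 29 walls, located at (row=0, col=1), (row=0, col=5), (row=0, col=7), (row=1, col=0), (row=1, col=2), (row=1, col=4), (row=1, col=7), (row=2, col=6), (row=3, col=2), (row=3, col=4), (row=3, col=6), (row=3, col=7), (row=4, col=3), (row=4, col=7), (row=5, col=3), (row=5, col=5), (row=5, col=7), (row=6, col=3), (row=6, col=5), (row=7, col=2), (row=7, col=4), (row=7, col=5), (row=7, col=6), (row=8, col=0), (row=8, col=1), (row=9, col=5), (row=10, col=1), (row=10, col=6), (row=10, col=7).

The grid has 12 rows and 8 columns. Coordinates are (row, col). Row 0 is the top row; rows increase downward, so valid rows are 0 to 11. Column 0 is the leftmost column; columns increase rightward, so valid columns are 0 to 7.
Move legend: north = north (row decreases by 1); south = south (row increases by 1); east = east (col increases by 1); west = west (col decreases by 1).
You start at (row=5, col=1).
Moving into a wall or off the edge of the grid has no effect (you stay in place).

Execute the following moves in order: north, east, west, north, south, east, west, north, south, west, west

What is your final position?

Answer: Final position: (row=4, col=0)

Derivation:
Start: (row=5, col=1)
  north (north): (row=5, col=1) -> (row=4, col=1)
  east (east): (row=4, col=1) -> (row=4, col=2)
  west (west): (row=4, col=2) -> (row=4, col=1)
  north (north): (row=4, col=1) -> (row=3, col=1)
  south (south): (row=3, col=1) -> (row=4, col=1)
  east (east): (row=4, col=1) -> (row=4, col=2)
  west (west): (row=4, col=2) -> (row=4, col=1)
  north (north): (row=4, col=1) -> (row=3, col=1)
  south (south): (row=3, col=1) -> (row=4, col=1)
  west (west): (row=4, col=1) -> (row=4, col=0)
  west (west): blocked, stay at (row=4, col=0)
Final: (row=4, col=0)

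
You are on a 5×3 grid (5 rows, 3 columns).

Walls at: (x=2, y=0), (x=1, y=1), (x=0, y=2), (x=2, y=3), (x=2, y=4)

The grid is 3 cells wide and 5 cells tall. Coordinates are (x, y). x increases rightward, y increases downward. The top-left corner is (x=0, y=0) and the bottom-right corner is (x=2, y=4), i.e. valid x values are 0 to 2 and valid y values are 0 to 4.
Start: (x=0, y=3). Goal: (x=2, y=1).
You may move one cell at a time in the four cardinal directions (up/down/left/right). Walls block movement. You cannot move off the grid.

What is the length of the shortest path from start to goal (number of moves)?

BFS from (x=0, y=3) until reaching (x=2, y=1):
  Distance 0: (x=0, y=3)
  Distance 1: (x=1, y=3), (x=0, y=4)
  Distance 2: (x=1, y=2), (x=1, y=4)
  Distance 3: (x=2, y=2)
  Distance 4: (x=2, y=1)  <- goal reached here
One shortest path (4 moves): (x=0, y=3) -> (x=1, y=3) -> (x=1, y=2) -> (x=2, y=2) -> (x=2, y=1)

Answer: Shortest path length: 4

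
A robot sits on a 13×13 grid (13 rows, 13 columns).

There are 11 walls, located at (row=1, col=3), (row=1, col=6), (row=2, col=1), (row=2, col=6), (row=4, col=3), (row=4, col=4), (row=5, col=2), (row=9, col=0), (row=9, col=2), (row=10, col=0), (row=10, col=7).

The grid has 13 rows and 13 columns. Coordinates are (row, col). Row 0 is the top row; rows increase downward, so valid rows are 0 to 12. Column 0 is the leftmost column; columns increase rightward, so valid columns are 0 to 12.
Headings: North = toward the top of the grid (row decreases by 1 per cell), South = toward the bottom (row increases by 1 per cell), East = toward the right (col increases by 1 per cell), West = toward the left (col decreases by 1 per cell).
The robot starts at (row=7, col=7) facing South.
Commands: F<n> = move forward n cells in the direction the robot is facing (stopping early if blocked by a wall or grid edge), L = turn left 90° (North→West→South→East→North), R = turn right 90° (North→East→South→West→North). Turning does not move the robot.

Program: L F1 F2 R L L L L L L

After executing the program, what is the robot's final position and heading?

Start: (row=7, col=7), facing South
  L: turn left, now facing East
  F1: move forward 1, now at (row=7, col=8)
  F2: move forward 2, now at (row=7, col=10)
  R: turn right, now facing South
  L: turn left, now facing East
  L: turn left, now facing North
  L: turn left, now facing West
  L: turn left, now facing South
  L: turn left, now facing East
  L: turn left, now facing North
Final: (row=7, col=10), facing North

Answer: Final position: (row=7, col=10), facing North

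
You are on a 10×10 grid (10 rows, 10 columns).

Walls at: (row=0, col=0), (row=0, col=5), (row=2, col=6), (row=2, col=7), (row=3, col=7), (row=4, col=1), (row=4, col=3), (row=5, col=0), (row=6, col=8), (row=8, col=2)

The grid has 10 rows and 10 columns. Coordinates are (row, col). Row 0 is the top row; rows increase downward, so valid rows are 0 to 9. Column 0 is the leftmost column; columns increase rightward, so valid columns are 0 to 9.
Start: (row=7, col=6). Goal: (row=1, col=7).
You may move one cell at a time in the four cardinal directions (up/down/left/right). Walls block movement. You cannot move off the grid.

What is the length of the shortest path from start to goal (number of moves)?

Answer: Shortest path length: 9

Derivation:
BFS from (row=7, col=6) until reaching (row=1, col=7):
  Distance 0: (row=7, col=6)
  Distance 1: (row=6, col=6), (row=7, col=5), (row=7, col=7), (row=8, col=6)
  Distance 2: (row=5, col=6), (row=6, col=5), (row=6, col=7), (row=7, col=4), (row=7, col=8), (row=8, col=5), (row=8, col=7), (row=9, col=6)
  Distance 3: (row=4, col=6), (row=5, col=5), (row=5, col=7), (row=6, col=4), (row=7, col=3), (row=7, col=9), (row=8, col=4), (row=8, col=8), (row=9, col=5), (row=9, col=7)
  Distance 4: (row=3, col=6), (row=4, col=5), (row=4, col=7), (row=5, col=4), (row=5, col=8), (row=6, col=3), (row=6, col=9), (row=7, col=2), (row=8, col=3), (row=8, col=9), (row=9, col=4), (row=9, col=8)
  Distance 5: (row=3, col=5), (row=4, col=4), (row=4, col=8), (row=5, col=3), (row=5, col=9), (row=6, col=2), (row=7, col=1), (row=9, col=3), (row=9, col=9)
  Distance 6: (row=2, col=5), (row=3, col=4), (row=3, col=8), (row=4, col=9), (row=5, col=2), (row=6, col=1), (row=7, col=0), (row=8, col=1), (row=9, col=2)
  Distance 7: (row=1, col=5), (row=2, col=4), (row=2, col=8), (row=3, col=3), (row=3, col=9), (row=4, col=2), (row=5, col=1), (row=6, col=0), (row=8, col=0), (row=9, col=1)
  Distance 8: (row=1, col=4), (row=1, col=6), (row=1, col=8), (row=2, col=3), (row=2, col=9), (row=3, col=2), (row=9, col=0)
  Distance 9: (row=0, col=4), (row=0, col=6), (row=0, col=8), (row=1, col=3), (row=1, col=7), (row=1, col=9), (row=2, col=2), (row=3, col=1)  <- goal reached here
One shortest path (9 moves): (row=7, col=6) -> (row=7, col=7) -> (row=6, col=7) -> (row=5, col=7) -> (row=5, col=8) -> (row=4, col=8) -> (row=3, col=8) -> (row=2, col=8) -> (row=1, col=8) -> (row=1, col=7)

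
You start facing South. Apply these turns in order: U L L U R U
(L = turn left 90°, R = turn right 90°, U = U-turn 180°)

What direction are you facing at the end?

Answer: Final heading: West

Derivation:
Start: South
  U (U-turn (180°)) -> North
  L (left (90° counter-clockwise)) -> West
  L (left (90° counter-clockwise)) -> South
  U (U-turn (180°)) -> North
  R (right (90° clockwise)) -> East
  U (U-turn (180°)) -> West
Final: West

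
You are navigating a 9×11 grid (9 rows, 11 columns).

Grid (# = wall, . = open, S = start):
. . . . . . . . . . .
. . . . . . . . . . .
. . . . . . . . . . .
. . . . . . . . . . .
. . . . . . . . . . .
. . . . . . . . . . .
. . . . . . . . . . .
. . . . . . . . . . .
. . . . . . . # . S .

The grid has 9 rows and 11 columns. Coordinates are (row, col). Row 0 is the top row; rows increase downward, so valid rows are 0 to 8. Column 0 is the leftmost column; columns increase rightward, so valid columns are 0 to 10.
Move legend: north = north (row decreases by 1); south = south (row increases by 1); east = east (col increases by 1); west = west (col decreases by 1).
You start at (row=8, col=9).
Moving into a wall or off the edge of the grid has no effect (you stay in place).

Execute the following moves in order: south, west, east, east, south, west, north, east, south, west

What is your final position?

Start: (row=8, col=9)
  south (south): blocked, stay at (row=8, col=9)
  west (west): (row=8, col=9) -> (row=8, col=8)
  east (east): (row=8, col=8) -> (row=8, col=9)
  east (east): (row=8, col=9) -> (row=8, col=10)
  south (south): blocked, stay at (row=8, col=10)
  west (west): (row=8, col=10) -> (row=8, col=9)
  north (north): (row=8, col=9) -> (row=7, col=9)
  east (east): (row=7, col=9) -> (row=7, col=10)
  south (south): (row=7, col=10) -> (row=8, col=10)
  west (west): (row=8, col=10) -> (row=8, col=9)
Final: (row=8, col=9)

Answer: Final position: (row=8, col=9)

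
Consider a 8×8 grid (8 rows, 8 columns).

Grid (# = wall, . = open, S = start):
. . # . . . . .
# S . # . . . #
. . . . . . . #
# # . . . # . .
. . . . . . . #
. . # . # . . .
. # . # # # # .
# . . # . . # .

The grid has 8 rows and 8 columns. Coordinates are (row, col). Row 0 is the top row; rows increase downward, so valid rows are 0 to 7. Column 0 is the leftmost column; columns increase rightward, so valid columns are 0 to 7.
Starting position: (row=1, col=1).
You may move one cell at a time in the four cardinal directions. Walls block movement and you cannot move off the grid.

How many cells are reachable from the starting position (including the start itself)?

Answer: Reachable cells: 40

Derivation:
BFS flood-fill from (row=1, col=1):
  Distance 0: (row=1, col=1)
  Distance 1: (row=0, col=1), (row=1, col=2), (row=2, col=1)
  Distance 2: (row=0, col=0), (row=2, col=0), (row=2, col=2)
  Distance 3: (row=2, col=3), (row=3, col=2)
  Distance 4: (row=2, col=4), (row=3, col=3), (row=4, col=2)
  Distance 5: (row=1, col=4), (row=2, col=5), (row=3, col=4), (row=4, col=1), (row=4, col=3)
  Distance 6: (row=0, col=4), (row=1, col=5), (row=2, col=6), (row=4, col=0), (row=4, col=4), (row=5, col=1), (row=5, col=3)
  Distance 7: (row=0, col=3), (row=0, col=5), (row=1, col=6), (row=3, col=6), (row=4, col=5), (row=5, col=0)
  Distance 8: (row=0, col=6), (row=3, col=7), (row=4, col=6), (row=5, col=5), (row=6, col=0)
  Distance 9: (row=0, col=7), (row=5, col=6)
  Distance 10: (row=5, col=7)
  Distance 11: (row=6, col=7)
  Distance 12: (row=7, col=7)
Total reachable: 40 (grid has 45 open cells total)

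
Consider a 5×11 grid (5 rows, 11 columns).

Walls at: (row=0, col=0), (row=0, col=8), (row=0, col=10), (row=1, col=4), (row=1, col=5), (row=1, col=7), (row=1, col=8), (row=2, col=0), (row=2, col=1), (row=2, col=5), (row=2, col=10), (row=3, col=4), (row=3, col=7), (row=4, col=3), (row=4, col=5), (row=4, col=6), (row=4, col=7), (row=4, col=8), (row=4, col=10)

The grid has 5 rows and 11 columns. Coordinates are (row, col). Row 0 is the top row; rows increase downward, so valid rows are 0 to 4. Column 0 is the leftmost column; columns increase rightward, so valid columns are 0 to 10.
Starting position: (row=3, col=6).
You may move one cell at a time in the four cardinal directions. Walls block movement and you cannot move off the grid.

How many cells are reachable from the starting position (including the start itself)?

BFS flood-fill from (row=3, col=6):
  Distance 0: (row=3, col=6)
  Distance 1: (row=2, col=6), (row=3, col=5)
  Distance 2: (row=1, col=6), (row=2, col=7)
  Distance 3: (row=0, col=6), (row=2, col=8)
  Distance 4: (row=0, col=5), (row=0, col=7), (row=2, col=9), (row=3, col=8)
  Distance 5: (row=0, col=4), (row=1, col=9), (row=3, col=9)
  Distance 6: (row=0, col=3), (row=0, col=9), (row=1, col=10), (row=3, col=10), (row=4, col=9)
  Distance 7: (row=0, col=2), (row=1, col=3)
  Distance 8: (row=0, col=1), (row=1, col=2), (row=2, col=3)
  Distance 9: (row=1, col=1), (row=2, col=2), (row=2, col=4), (row=3, col=3)
  Distance 10: (row=1, col=0), (row=3, col=2)
  Distance 11: (row=3, col=1), (row=4, col=2)
  Distance 12: (row=3, col=0), (row=4, col=1)
  Distance 13: (row=4, col=0)
Total reachable: 35 (grid has 36 open cells total)

Answer: Reachable cells: 35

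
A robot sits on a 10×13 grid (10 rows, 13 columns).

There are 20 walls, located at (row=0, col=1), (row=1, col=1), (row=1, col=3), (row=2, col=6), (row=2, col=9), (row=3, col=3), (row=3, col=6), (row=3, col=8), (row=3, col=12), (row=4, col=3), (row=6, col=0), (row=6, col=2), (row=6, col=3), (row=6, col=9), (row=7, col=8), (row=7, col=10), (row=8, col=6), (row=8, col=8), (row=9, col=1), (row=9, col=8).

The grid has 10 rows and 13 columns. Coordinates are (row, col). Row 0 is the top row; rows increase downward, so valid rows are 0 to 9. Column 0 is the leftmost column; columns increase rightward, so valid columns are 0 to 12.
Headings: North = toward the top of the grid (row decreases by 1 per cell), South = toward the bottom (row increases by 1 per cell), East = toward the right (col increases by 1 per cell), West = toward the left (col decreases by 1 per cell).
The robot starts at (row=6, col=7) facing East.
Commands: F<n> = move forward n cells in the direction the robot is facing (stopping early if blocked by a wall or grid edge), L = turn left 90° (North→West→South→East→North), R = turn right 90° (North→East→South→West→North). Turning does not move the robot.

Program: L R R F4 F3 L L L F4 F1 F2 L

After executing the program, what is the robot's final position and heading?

Answer: Final position: (row=9, col=2), facing South

Derivation:
Start: (row=6, col=7), facing East
  L: turn left, now facing North
  R: turn right, now facing East
  R: turn right, now facing South
  F4: move forward 3/4 (blocked), now at (row=9, col=7)
  F3: move forward 0/3 (blocked), now at (row=9, col=7)
  L: turn left, now facing East
  L: turn left, now facing North
  L: turn left, now facing West
  F4: move forward 4, now at (row=9, col=3)
  F1: move forward 1, now at (row=9, col=2)
  F2: move forward 0/2 (blocked), now at (row=9, col=2)
  L: turn left, now facing South
Final: (row=9, col=2), facing South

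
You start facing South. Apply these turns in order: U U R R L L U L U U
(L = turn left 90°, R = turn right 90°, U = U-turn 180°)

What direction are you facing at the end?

Start: South
  U (U-turn (180°)) -> North
  U (U-turn (180°)) -> South
  R (right (90° clockwise)) -> West
  R (right (90° clockwise)) -> North
  L (left (90° counter-clockwise)) -> West
  L (left (90° counter-clockwise)) -> South
  U (U-turn (180°)) -> North
  L (left (90° counter-clockwise)) -> West
  U (U-turn (180°)) -> East
  U (U-turn (180°)) -> West
Final: West

Answer: Final heading: West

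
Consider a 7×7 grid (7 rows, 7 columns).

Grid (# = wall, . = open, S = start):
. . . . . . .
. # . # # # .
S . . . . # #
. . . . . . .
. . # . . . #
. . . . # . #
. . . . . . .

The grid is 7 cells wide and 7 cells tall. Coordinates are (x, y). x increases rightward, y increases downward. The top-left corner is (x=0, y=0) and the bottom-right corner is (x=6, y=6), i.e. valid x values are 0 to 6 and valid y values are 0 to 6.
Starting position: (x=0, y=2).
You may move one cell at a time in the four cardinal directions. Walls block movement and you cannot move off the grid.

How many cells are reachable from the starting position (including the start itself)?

BFS flood-fill from (x=0, y=2):
  Distance 0: (x=0, y=2)
  Distance 1: (x=0, y=1), (x=1, y=2), (x=0, y=3)
  Distance 2: (x=0, y=0), (x=2, y=2), (x=1, y=3), (x=0, y=4)
  Distance 3: (x=1, y=0), (x=2, y=1), (x=3, y=2), (x=2, y=3), (x=1, y=4), (x=0, y=5)
  Distance 4: (x=2, y=0), (x=4, y=2), (x=3, y=3), (x=1, y=5), (x=0, y=6)
  Distance 5: (x=3, y=0), (x=4, y=3), (x=3, y=4), (x=2, y=5), (x=1, y=6)
  Distance 6: (x=4, y=0), (x=5, y=3), (x=4, y=4), (x=3, y=5), (x=2, y=6)
  Distance 7: (x=5, y=0), (x=6, y=3), (x=5, y=4), (x=3, y=6)
  Distance 8: (x=6, y=0), (x=5, y=5), (x=4, y=6)
  Distance 9: (x=6, y=1), (x=5, y=6)
  Distance 10: (x=6, y=6)
Total reachable: 39 (grid has 39 open cells total)

Answer: Reachable cells: 39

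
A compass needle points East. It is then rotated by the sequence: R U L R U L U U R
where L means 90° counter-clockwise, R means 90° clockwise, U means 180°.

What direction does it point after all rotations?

Answer: Final heading: South

Derivation:
Start: East
  R (right (90° clockwise)) -> South
  U (U-turn (180°)) -> North
  L (left (90° counter-clockwise)) -> West
  R (right (90° clockwise)) -> North
  U (U-turn (180°)) -> South
  L (left (90° counter-clockwise)) -> East
  U (U-turn (180°)) -> West
  U (U-turn (180°)) -> East
  R (right (90° clockwise)) -> South
Final: South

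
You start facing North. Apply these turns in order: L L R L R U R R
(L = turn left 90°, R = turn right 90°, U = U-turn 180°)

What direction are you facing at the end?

Answer: Final heading: West

Derivation:
Start: North
  L (left (90° counter-clockwise)) -> West
  L (left (90° counter-clockwise)) -> South
  R (right (90° clockwise)) -> West
  L (left (90° counter-clockwise)) -> South
  R (right (90° clockwise)) -> West
  U (U-turn (180°)) -> East
  R (right (90° clockwise)) -> South
  R (right (90° clockwise)) -> West
Final: West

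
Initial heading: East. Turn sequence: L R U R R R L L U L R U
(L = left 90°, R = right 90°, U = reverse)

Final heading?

Answer: Final heading: North

Derivation:
Start: East
  L (left (90° counter-clockwise)) -> North
  R (right (90° clockwise)) -> East
  U (U-turn (180°)) -> West
  R (right (90° clockwise)) -> North
  R (right (90° clockwise)) -> East
  R (right (90° clockwise)) -> South
  L (left (90° counter-clockwise)) -> East
  L (left (90° counter-clockwise)) -> North
  U (U-turn (180°)) -> South
  L (left (90° counter-clockwise)) -> East
  R (right (90° clockwise)) -> South
  U (U-turn (180°)) -> North
Final: North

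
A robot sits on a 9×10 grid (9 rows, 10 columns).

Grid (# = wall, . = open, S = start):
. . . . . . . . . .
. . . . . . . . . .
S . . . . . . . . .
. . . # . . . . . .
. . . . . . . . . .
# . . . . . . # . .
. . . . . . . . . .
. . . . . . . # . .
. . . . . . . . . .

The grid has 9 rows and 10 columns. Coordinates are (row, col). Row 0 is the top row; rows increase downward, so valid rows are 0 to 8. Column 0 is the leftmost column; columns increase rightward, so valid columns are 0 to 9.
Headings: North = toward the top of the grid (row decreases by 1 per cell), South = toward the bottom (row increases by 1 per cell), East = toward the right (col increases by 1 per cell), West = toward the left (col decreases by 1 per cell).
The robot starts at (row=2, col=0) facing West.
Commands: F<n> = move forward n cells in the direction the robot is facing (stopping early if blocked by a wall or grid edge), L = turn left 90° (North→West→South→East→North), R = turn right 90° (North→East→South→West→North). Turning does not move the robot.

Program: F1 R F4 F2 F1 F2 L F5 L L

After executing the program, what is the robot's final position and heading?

Answer: Final position: (row=0, col=0), facing East

Derivation:
Start: (row=2, col=0), facing West
  F1: move forward 0/1 (blocked), now at (row=2, col=0)
  R: turn right, now facing North
  F4: move forward 2/4 (blocked), now at (row=0, col=0)
  F2: move forward 0/2 (blocked), now at (row=0, col=0)
  F1: move forward 0/1 (blocked), now at (row=0, col=0)
  F2: move forward 0/2 (blocked), now at (row=0, col=0)
  L: turn left, now facing West
  F5: move forward 0/5 (blocked), now at (row=0, col=0)
  L: turn left, now facing South
  L: turn left, now facing East
Final: (row=0, col=0), facing East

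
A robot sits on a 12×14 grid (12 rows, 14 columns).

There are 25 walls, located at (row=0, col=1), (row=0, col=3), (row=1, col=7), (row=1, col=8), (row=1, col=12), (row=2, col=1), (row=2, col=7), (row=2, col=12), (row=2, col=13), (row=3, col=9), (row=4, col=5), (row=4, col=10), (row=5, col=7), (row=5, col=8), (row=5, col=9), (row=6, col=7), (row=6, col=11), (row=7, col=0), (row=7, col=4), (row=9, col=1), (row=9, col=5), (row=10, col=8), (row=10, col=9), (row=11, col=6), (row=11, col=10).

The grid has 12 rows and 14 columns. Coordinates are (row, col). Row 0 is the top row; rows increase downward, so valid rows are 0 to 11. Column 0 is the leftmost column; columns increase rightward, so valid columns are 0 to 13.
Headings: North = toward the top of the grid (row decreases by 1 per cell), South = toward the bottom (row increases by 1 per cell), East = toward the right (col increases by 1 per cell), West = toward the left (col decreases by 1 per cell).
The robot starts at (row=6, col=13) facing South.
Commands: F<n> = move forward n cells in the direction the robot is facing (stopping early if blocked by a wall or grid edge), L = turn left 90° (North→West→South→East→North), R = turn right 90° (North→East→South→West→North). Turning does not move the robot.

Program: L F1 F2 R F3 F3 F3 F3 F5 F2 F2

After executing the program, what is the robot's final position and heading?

Answer: Final position: (row=11, col=13), facing South

Derivation:
Start: (row=6, col=13), facing South
  L: turn left, now facing East
  F1: move forward 0/1 (blocked), now at (row=6, col=13)
  F2: move forward 0/2 (blocked), now at (row=6, col=13)
  R: turn right, now facing South
  F3: move forward 3, now at (row=9, col=13)
  F3: move forward 2/3 (blocked), now at (row=11, col=13)
  F3: move forward 0/3 (blocked), now at (row=11, col=13)
  F3: move forward 0/3 (blocked), now at (row=11, col=13)
  F5: move forward 0/5 (blocked), now at (row=11, col=13)
  F2: move forward 0/2 (blocked), now at (row=11, col=13)
  F2: move forward 0/2 (blocked), now at (row=11, col=13)
Final: (row=11, col=13), facing South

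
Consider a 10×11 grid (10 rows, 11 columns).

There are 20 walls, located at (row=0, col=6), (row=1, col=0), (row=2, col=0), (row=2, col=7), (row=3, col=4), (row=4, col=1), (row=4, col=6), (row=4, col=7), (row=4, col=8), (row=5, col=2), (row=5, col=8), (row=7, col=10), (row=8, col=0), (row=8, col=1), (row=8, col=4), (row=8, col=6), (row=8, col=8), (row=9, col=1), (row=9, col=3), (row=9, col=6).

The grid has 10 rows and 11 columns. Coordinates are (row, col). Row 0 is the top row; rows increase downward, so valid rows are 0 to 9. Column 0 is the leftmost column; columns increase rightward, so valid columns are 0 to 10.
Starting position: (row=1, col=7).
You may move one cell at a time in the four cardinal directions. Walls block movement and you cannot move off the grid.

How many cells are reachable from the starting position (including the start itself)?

BFS flood-fill from (row=1, col=7):
  Distance 0: (row=1, col=7)
  Distance 1: (row=0, col=7), (row=1, col=6), (row=1, col=8)
  Distance 2: (row=0, col=8), (row=1, col=5), (row=1, col=9), (row=2, col=6), (row=2, col=8)
  Distance 3: (row=0, col=5), (row=0, col=9), (row=1, col=4), (row=1, col=10), (row=2, col=5), (row=2, col=9), (row=3, col=6), (row=3, col=8)
  Distance 4: (row=0, col=4), (row=0, col=10), (row=1, col=3), (row=2, col=4), (row=2, col=10), (row=3, col=5), (row=3, col=7), (row=3, col=9)
  Distance 5: (row=0, col=3), (row=1, col=2), (row=2, col=3), (row=3, col=10), (row=4, col=5), (row=4, col=9)
  Distance 6: (row=0, col=2), (row=1, col=1), (row=2, col=2), (row=3, col=3), (row=4, col=4), (row=4, col=10), (row=5, col=5), (row=5, col=9)
  Distance 7: (row=0, col=1), (row=2, col=1), (row=3, col=2), (row=4, col=3), (row=5, col=4), (row=5, col=6), (row=5, col=10), (row=6, col=5), (row=6, col=9)
  Distance 8: (row=0, col=0), (row=3, col=1), (row=4, col=2), (row=5, col=3), (row=5, col=7), (row=6, col=4), (row=6, col=6), (row=6, col=8), (row=6, col=10), (row=7, col=5), (row=7, col=9)
  Distance 9: (row=3, col=0), (row=6, col=3), (row=6, col=7), (row=7, col=4), (row=7, col=6), (row=7, col=8), (row=8, col=5), (row=8, col=9)
  Distance 10: (row=4, col=0), (row=6, col=2), (row=7, col=3), (row=7, col=7), (row=8, col=10), (row=9, col=5), (row=9, col=9)
  Distance 11: (row=5, col=0), (row=6, col=1), (row=7, col=2), (row=8, col=3), (row=8, col=7), (row=9, col=4), (row=9, col=8), (row=9, col=10)
  Distance 12: (row=5, col=1), (row=6, col=0), (row=7, col=1), (row=8, col=2), (row=9, col=7)
  Distance 13: (row=7, col=0), (row=9, col=2)
Total reachable: 89 (grid has 90 open cells total)

Answer: Reachable cells: 89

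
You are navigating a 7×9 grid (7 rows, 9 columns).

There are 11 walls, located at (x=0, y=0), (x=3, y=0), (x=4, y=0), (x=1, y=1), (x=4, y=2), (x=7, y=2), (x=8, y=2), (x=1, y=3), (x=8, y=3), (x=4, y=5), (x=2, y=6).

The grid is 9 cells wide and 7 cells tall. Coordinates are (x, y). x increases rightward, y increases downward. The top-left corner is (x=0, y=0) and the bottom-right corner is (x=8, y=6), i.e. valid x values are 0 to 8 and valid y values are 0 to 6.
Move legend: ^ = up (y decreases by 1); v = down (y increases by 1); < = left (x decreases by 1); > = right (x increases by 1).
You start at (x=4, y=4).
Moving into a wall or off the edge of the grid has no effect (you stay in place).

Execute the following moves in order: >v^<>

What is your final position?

Start: (x=4, y=4)
  > (right): (x=4, y=4) -> (x=5, y=4)
  v (down): (x=5, y=4) -> (x=5, y=5)
  ^ (up): (x=5, y=5) -> (x=5, y=4)
  < (left): (x=5, y=4) -> (x=4, y=4)
  > (right): (x=4, y=4) -> (x=5, y=4)
Final: (x=5, y=4)

Answer: Final position: (x=5, y=4)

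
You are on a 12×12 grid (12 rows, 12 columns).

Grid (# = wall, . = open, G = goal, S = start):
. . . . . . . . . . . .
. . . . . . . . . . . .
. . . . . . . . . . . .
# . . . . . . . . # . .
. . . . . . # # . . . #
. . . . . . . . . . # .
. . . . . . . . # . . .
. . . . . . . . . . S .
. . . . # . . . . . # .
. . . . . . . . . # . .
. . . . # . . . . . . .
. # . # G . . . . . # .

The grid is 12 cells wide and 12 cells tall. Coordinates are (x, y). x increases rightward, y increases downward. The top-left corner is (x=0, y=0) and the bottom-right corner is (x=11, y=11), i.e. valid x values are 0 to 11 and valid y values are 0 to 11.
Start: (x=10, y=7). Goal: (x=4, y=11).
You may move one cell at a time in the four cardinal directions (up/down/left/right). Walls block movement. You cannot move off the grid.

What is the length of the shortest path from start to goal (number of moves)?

Answer: Shortest path length: 10

Derivation:
BFS from (x=10, y=7) until reaching (x=4, y=11):
  Distance 0: (x=10, y=7)
  Distance 1: (x=10, y=6), (x=9, y=7), (x=11, y=7)
  Distance 2: (x=9, y=6), (x=11, y=6), (x=8, y=7), (x=9, y=8), (x=11, y=8)
  Distance 3: (x=9, y=5), (x=11, y=5), (x=7, y=7), (x=8, y=8), (x=11, y=9)
  Distance 4: (x=9, y=4), (x=8, y=5), (x=7, y=6), (x=6, y=7), (x=7, y=8), (x=8, y=9), (x=10, y=9), (x=11, y=10)
  Distance 5: (x=8, y=4), (x=10, y=4), (x=7, y=5), (x=6, y=6), (x=5, y=7), (x=6, y=8), (x=7, y=9), (x=8, y=10), (x=10, y=10), (x=11, y=11)
  Distance 6: (x=8, y=3), (x=10, y=3), (x=6, y=5), (x=5, y=6), (x=4, y=7), (x=5, y=8), (x=6, y=9), (x=7, y=10), (x=9, y=10), (x=8, y=11)
  Distance 7: (x=8, y=2), (x=10, y=2), (x=7, y=3), (x=11, y=3), (x=5, y=5), (x=4, y=6), (x=3, y=7), (x=5, y=9), (x=6, y=10), (x=7, y=11), (x=9, y=11)
  Distance 8: (x=8, y=1), (x=10, y=1), (x=7, y=2), (x=9, y=2), (x=11, y=2), (x=6, y=3), (x=5, y=4), (x=4, y=5), (x=3, y=6), (x=2, y=7), (x=3, y=8), (x=4, y=9), (x=5, y=10), (x=6, y=11)
  Distance 9: (x=8, y=0), (x=10, y=0), (x=7, y=1), (x=9, y=1), (x=11, y=1), (x=6, y=2), (x=5, y=3), (x=4, y=4), (x=3, y=5), (x=2, y=6), (x=1, y=7), (x=2, y=8), (x=3, y=9), (x=5, y=11)
  Distance 10: (x=7, y=0), (x=9, y=0), (x=11, y=0), (x=6, y=1), (x=5, y=2), (x=4, y=3), (x=3, y=4), (x=2, y=5), (x=1, y=6), (x=0, y=7), (x=1, y=8), (x=2, y=9), (x=3, y=10), (x=4, y=11)  <- goal reached here
One shortest path (10 moves): (x=10, y=7) -> (x=9, y=7) -> (x=8, y=7) -> (x=7, y=7) -> (x=6, y=7) -> (x=5, y=7) -> (x=5, y=8) -> (x=5, y=9) -> (x=5, y=10) -> (x=5, y=11) -> (x=4, y=11)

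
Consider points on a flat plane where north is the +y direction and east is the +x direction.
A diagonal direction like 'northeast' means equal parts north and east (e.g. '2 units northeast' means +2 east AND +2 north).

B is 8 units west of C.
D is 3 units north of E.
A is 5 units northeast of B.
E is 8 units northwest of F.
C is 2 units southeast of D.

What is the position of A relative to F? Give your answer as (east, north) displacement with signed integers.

Answer: A is at (east=-9, north=14) relative to F.

Derivation:
Place F at the origin (east=0, north=0).
  E is 8 units northwest of F: delta (east=-8, north=+8); E at (east=-8, north=8).
  D is 3 units north of E: delta (east=+0, north=+3); D at (east=-8, north=11).
  C is 2 units southeast of D: delta (east=+2, north=-2); C at (east=-6, north=9).
  B is 8 units west of C: delta (east=-8, north=+0); B at (east=-14, north=9).
  A is 5 units northeast of B: delta (east=+5, north=+5); A at (east=-9, north=14).
Therefore A relative to F: (east=-9, north=14).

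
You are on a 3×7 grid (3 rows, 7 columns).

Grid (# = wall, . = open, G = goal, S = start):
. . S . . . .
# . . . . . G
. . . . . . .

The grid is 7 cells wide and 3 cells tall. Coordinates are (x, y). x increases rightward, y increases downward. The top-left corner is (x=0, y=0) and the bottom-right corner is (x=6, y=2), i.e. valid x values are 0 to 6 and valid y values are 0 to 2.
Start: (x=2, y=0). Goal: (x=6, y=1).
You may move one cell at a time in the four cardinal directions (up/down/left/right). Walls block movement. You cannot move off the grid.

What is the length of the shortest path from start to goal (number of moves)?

Answer: Shortest path length: 5

Derivation:
BFS from (x=2, y=0) until reaching (x=6, y=1):
  Distance 0: (x=2, y=0)
  Distance 1: (x=1, y=0), (x=3, y=0), (x=2, y=1)
  Distance 2: (x=0, y=0), (x=4, y=0), (x=1, y=1), (x=3, y=1), (x=2, y=2)
  Distance 3: (x=5, y=0), (x=4, y=1), (x=1, y=2), (x=3, y=2)
  Distance 4: (x=6, y=0), (x=5, y=1), (x=0, y=2), (x=4, y=2)
  Distance 5: (x=6, y=1), (x=5, y=2)  <- goal reached here
One shortest path (5 moves): (x=2, y=0) -> (x=3, y=0) -> (x=4, y=0) -> (x=5, y=0) -> (x=6, y=0) -> (x=6, y=1)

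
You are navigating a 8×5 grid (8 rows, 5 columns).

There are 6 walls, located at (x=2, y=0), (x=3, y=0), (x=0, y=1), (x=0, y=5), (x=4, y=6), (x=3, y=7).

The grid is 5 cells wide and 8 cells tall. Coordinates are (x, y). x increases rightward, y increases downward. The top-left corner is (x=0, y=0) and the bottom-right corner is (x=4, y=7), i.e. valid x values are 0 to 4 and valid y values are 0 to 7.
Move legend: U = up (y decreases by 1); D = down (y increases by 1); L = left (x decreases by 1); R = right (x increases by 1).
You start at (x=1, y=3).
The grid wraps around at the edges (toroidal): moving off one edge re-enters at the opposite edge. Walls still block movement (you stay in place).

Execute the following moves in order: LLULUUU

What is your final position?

Answer: Final position: (x=3, y=1)

Derivation:
Start: (x=1, y=3)
  L (left): (x=1, y=3) -> (x=0, y=3)
  L (left): (x=0, y=3) -> (x=4, y=3)
  U (up): (x=4, y=3) -> (x=4, y=2)
  L (left): (x=4, y=2) -> (x=3, y=2)
  U (up): (x=3, y=2) -> (x=3, y=1)
  U (up): blocked, stay at (x=3, y=1)
  U (up): blocked, stay at (x=3, y=1)
Final: (x=3, y=1)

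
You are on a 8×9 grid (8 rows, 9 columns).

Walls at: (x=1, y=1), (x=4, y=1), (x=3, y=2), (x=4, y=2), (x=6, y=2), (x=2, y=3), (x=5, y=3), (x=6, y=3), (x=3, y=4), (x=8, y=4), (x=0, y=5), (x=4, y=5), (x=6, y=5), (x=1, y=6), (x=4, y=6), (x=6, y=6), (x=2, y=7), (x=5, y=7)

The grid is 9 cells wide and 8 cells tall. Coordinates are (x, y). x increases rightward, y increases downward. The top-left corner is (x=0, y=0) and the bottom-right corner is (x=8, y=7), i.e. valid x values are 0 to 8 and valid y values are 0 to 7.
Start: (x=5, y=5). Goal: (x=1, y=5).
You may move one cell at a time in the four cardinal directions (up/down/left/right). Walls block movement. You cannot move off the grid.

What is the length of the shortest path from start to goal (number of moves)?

BFS from (x=5, y=5) until reaching (x=1, y=5):
  Distance 0: (x=5, y=5)
  Distance 1: (x=5, y=4), (x=5, y=6)
  Distance 2: (x=4, y=4), (x=6, y=4)
  Distance 3: (x=4, y=3), (x=7, y=4)
  Distance 4: (x=3, y=3), (x=7, y=3), (x=7, y=5)
  Distance 5: (x=7, y=2), (x=8, y=3), (x=8, y=5), (x=7, y=6)
  Distance 6: (x=7, y=1), (x=8, y=2), (x=8, y=6), (x=7, y=7)
  Distance 7: (x=7, y=0), (x=6, y=1), (x=8, y=1), (x=6, y=7), (x=8, y=7)
  Distance 8: (x=6, y=0), (x=8, y=0), (x=5, y=1)
  Distance 9: (x=5, y=0), (x=5, y=2)
  Distance 10: (x=4, y=0)
  Distance 11: (x=3, y=0)
  Distance 12: (x=2, y=0), (x=3, y=1)
  Distance 13: (x=1, y=0), (x=2, y=1)
  Distance 14: (x=0, y=0), (x=2, y=2)
  Distance 15: (x=0, y=1), (x=1, y=2)
  Distance 16: (x=0, y=2), (x=1, y=3)
  Distance 17: (x=0, y=3), (x=1, y=4)
  Distance 18: (x=0, y=4), (x=2, y=4), (x=1, y=5)  <- goal reached here
One shortest path (18 moves): (x=5, y=5) -> (x=5, y=4) -> (x=6, y=4) -> (x=7, y=4) -> (x=7, y=3) -> (x=7, y=2) -> (x=7, y=1) -> (x=6, y=1) -> (x=5, y=1) -> (x=5, y=0) -> (x=4, y=0) -> (x=3, y=0) -> (x=2, y=0) -> (x=2, y=1) -> (x=2, y=2) -> (x=1, y=2) -> (x=1, y=3) -> (x=1, y=4) -> (x=1, y=5)

Answer: Shortest path length: 18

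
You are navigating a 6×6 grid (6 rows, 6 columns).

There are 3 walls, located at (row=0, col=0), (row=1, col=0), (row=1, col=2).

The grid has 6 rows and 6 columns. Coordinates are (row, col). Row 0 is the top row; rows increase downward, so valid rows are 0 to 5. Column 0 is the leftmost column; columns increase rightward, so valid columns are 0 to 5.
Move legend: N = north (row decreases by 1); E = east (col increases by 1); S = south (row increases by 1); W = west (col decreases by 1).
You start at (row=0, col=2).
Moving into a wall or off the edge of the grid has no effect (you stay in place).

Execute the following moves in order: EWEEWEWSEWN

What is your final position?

Start: (row=0, col=2)
  E (east): (row=0, col=2) -> (row=0, col=3)
  W (west): (row=0, col=3) -> (row=0, col=2)
  E (east): (row=0, col=2) -> (row=0, col=3)
  E (east): (row=0, col=3) -> (row=0, col=4)
  W (west): (row=0, col=4) -> (row=0, col=3)
  E (east): (row=0, col=3) -> (row=0, col=4)
  W (west): (row=0, col=4) -> (row=0, col=3)
  S (south): (row=0, col=3) -> (row=1, col=3)
  E (east): (row=1, col=3) -> (row=1, col=4)
  W (west): (row=1, col=4) -> (row=1, col=3)
  N (north): (row=1, col=3) -> (row=0, col=3)
Final: (row=0, col=3)

Answer: Final position: (row=0, col=3)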